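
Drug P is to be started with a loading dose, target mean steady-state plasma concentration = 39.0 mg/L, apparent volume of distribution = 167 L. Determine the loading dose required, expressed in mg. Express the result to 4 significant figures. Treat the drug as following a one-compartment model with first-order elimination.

LD = Css × Vd = 39.0 × 167 = 6513 mg

6513 mg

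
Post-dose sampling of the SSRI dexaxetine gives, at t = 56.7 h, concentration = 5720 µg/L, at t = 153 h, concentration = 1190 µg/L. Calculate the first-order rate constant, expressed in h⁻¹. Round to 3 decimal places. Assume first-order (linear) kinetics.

0.016 h⁻¹

k = ln(C₁/C₂) / (t₂ − t₁) = ln(5720/1190) / (153 − 56.7)
  = 1.570 / 96.30 = 0.01630 h⁻¹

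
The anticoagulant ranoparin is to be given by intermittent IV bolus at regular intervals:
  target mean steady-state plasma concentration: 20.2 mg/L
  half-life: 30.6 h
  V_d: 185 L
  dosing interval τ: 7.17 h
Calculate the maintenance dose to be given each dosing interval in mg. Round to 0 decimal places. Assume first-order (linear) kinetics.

607 mg

k = ln2 / t½ = 0.693147 / 30.6 = 0.02265 h⁻¹
CL = k × Vd = 0.02265 × 185 = 4.190 L/h
At steady state, Dose/τ = Css × CL.
Dose = Css × CL × τ = 20.2 × 4.190 × 7.17 = 606.9 mg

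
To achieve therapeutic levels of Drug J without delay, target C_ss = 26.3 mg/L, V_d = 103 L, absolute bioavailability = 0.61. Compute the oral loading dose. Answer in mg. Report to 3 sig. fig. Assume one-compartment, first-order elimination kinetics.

4440 mg

LD = Css × Vd / F = 26.3 × 103 / 0.61 = 4441 mg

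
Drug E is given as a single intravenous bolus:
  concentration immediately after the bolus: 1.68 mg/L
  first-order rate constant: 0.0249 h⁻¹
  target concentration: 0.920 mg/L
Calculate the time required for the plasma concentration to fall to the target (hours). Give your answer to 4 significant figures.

24.18 h

t = ln(C₀ / C) / k = ln(1.680 / 0.920) / 0.02490
  = ln(1.826) / 0.02490 = 0.6021 / 0.02490 = 24.18 h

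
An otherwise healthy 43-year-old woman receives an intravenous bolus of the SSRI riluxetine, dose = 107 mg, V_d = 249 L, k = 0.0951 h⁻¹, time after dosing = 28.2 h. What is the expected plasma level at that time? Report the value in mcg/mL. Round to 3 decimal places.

C₀ = Dose / Vd = 107.0 / 249 = 0.4297 mg/L
C = C₀ · e^(−k·t) = 0.4297 × e^(−0.09510 × 28.2)
  = 0.4297 × 0.06844 = 0.02941 mg/L
(0.02941 mg/L = 0.02941 mcg/mL)

0.029 mcg/mL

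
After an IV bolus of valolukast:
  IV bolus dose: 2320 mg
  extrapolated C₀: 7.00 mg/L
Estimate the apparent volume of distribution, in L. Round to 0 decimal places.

331 L

Vd = Dose / C₀ = 2320 / 7.00 = 331.4 L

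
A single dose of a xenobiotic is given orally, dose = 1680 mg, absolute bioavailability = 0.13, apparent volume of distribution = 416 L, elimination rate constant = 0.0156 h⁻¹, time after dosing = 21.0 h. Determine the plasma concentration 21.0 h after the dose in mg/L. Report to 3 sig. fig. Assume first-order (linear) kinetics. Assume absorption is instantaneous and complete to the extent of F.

Amount reaching circulation = F × Dose = 0.13 × 1680 = 218.4 mg
C₀ = F·Dose / Vd = 218.4 / 416 = 0.5250 mg/L
C = C₀ · e^(−k·t) = 0.5250 × e^(−0.01560 × 21.0)
  = 0.5250 × 0.7207 = 0.3784 mg/L

0.378 mg/L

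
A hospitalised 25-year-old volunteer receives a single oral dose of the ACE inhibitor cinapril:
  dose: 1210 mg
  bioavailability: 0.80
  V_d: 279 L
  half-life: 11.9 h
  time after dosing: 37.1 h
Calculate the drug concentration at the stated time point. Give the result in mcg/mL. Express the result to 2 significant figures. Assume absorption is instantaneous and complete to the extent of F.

0.40 mcg/mL

Amount reaching circulation = F × Dose = 0.80 × 1210 = 968.0 mg
C₀ = F·Dose / Vd = 968.0 / 279 = 3.470 mg/L
k = ln2 / t½ = 0.693147 / 11.9 = 0.05825 h⁻¹
C = C₀ · e^(−k·t) = 3.470 × e^(−0.05825 × 37.1)
  = 3.470 × 0.1152 = 0.3997 mg/L
(0.3997 mg/L = 0.3997 mcg/mL)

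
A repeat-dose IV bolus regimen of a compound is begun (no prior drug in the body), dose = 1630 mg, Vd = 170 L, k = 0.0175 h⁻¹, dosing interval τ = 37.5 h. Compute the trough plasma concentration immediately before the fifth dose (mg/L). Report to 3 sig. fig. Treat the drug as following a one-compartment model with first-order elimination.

C₀ per dose = Dose / Vd = 1630 / 170 = 9.588 mg/L
Fraction remaining after one interval: r = e^(−kτ) = e^(−0.01750 × 37.5) = 0.5188
Before dose 5, 4 doses have been given (aged 1τ, 2τ, 3τ, 4τ).
C_trough = C₀ × (r + r² + … + r^4) = C₀ × r(1−r^4)/(1−r)
        = 9.588 × 0.5188 × (1 − 0.07244) / (1 − 0.5188) = 9.588 mg/L

9.59 mg/L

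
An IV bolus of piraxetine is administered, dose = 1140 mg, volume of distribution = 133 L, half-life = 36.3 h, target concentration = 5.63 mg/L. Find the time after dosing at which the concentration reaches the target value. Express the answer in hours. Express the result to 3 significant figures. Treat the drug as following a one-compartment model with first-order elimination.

C₀ = Dose / Vd = 1140 / 133 = 8.571 mg/L
k = ln2 / t½ = 0.693147 / 36.3 = 0.01909 h⁻¹
t = ln(C₀ / C) / k = ln(8.571 / 5.63) / 0.01909
  = ln(1.522) / 0.01909 = 0.4200 / 0.01909 = 22.00 h

22.0 h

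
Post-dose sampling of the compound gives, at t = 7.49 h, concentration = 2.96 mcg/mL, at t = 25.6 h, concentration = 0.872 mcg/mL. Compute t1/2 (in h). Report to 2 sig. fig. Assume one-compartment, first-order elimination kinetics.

k = ln(C₁/C₂) / (t₂ − t₁) = ln(2.96/0.872) / (25.6 − 7.49)
  = 1.222 / 18.11 = 0.06748 h⁻¹
t½ = ln2 / k = 0.693147 / 0.06748 = 10.27 h

10 h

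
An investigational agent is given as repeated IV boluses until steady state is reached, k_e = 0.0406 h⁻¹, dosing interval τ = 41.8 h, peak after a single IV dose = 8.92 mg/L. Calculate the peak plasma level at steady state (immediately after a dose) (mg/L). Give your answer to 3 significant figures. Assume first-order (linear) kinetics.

10.9 mg/L

e^(−kτ) = e^(−0.04060 × 41.8) = 0.1832
Accumulation ratio R = 1 / (1 − e^(−kτ)) = 1 / (1 − 0.1832) = 1.224
Steady-state peak = C₀ × R = 8.92 × 1.224 = 10.92 mg/L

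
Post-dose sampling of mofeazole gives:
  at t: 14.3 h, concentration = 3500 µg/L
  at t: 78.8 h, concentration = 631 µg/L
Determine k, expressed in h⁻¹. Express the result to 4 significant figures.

k = ln(C₁/C₂) / (t₂ − t₁) = ln(3500/631) / (78.8 − 14.3)
  = 1.713 / 64.50 = 0.02656 h⁻¹

0.02656 h⁻¹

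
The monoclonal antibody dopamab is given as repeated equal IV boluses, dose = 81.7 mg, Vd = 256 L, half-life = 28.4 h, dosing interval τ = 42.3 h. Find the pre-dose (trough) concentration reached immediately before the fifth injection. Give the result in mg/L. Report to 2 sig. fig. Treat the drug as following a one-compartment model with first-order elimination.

C₀ per dose = Dose / Vd = 81.7 / 256 = 0.3191 mg/L
k = ln2 / t½ = 0.693147 / 28.4 = 0.02441 h⁻¹
Fraction remaining after one interval: r = e^(−kτ) = e^(−0.02441 × 42.3) = 0.3561
Before dose 5, 4 doses have been given (aged 1τ, 2τ, 3τ, 4τ).
C_trough = C₀ × (r + r² + … + r^4) = C₀ × r(1−r^4)/(1−r)
        = 0.3191 × 0.3561 × (1 − 0.01608) / (1 − 0.3561) = 0.1736 mg/L

0.17 mg/L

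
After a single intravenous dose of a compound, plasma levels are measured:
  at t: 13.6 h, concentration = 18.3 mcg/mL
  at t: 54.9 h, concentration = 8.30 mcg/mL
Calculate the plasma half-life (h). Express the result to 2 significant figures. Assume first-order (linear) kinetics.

36 h

k = ln(C₁/C₂) / (t₂ − t₁) = ln(18.3/8.30) / (54.9 − 13.6)
  = 0.7906 / 41.30 = 0.01914 h⁻¹
t½ = ln2 / k = 0.693147 / 0.01914 = 36.21 h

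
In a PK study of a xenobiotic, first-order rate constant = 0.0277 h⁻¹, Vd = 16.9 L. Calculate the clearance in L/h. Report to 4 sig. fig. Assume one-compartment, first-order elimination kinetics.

0.4681 L/h

CL = k × Vd = 0.0277 × 16.9 = 0.4681 L/h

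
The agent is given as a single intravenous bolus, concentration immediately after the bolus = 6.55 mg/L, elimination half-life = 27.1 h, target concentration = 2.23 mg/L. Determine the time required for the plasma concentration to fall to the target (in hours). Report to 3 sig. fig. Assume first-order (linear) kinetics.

k = ln2 / t½ = 0.693147 / 27.1 = 0.02558 h⁻¹
t = ln(C₀ / C) / k = ln(6.550 / 2.23) / 0.02558
  = ln(2.937) / 0.02558 = 1.077 / 0.02558 = 42.10 h

42.1 h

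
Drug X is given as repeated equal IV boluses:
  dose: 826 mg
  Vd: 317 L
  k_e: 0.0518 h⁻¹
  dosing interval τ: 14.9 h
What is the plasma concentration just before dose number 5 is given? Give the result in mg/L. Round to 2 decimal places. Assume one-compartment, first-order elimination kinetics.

C₀ per dose = Dose / Vd = 826 / 317 = 2.606 mg/L
Fraction remaining after one interval: r = e^(−kτ) = e^(−0.05180 × 14.9) = 0.4622
Before dose 5, 4 doses have been given (aged 1τ, 2τ, 3τ, 4τ).
C_trough = C₀ × (r + r² + … + r^4) = C₀ × r(1−r^4)/(1−r)
        = 2.606 × 0.4622 × (1 − 0.04564) / (1 − 0.4622) = 2.137 mg/L

2.14 mg/L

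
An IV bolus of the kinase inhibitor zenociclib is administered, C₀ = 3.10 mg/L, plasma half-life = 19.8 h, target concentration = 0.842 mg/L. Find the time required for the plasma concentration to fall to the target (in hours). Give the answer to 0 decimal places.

k = ln2 / t½ = 0.693147 / 19.8 = 0.03501 h⁻¹
t = ln(C₀ / C) / k = ln(3.100 / 0.842) / 0.03501
  = ln(3.682) / 0.03501 = 1.303 / 0.03501 = 37.22 h

37 h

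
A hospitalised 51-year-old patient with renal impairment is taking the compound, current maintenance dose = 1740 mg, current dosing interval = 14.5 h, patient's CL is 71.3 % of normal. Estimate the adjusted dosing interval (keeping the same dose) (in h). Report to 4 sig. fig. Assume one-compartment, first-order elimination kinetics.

To keep the same average steady-state level, dosing rate must scale with clearance.
CL ratio = 71.3 / 100 = 0.7130
New interval (same dose) = 14.5 / 0.7130 = 20.34 h

20.34 h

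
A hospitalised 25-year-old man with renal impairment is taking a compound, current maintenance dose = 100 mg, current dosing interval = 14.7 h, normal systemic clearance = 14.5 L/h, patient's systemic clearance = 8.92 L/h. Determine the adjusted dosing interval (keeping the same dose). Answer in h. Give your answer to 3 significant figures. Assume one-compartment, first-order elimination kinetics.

23.9 h

To keep the same average steady-state level, dosing rate must scale with clearance.
CL ratio = 8.92 / 14.5 = 0.6152
New interval (same dose) = 14.7 / 0.6152 = 23.89 h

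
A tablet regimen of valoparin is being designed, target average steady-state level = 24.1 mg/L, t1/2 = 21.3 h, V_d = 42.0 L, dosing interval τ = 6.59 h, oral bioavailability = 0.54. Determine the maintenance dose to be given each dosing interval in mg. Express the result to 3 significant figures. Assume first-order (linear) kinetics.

k = ln2 / t½ = 0.693147 / 21.3 = 0.03254 h⁻¹
CL = k × Vd = 0.03254 × 42.0 = 1.367 L/h
At steady state, F × (Dose/τ) = Css × CL.
Dose = Css × CL × τ / F = 24.1 × 1.367 × 6.59 / 0.54 = 402.0 mg

402 mg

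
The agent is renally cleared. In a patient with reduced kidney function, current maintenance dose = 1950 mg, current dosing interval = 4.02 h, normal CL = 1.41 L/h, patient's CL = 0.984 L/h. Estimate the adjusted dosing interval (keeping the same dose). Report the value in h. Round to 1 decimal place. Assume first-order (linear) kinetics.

To keep the same average steady-state level, dosing rate must scale with clearance.
CL ratio = 0.984 / 1.41 = 0.6979
New interval (same dose) = 4.02 / 0.6979 = 5.760 h

5.8 h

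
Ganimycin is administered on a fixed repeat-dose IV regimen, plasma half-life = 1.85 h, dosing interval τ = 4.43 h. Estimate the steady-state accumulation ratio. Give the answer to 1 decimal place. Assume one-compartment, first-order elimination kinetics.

1.2

k = ln2 / t½ = 0.693147 / 1.85 = 0.3747 h⁻¹
e^(−kτ) = e^(−0.3747 × 4.43) = 0.1902
Accumulation ratio R = 1 / (1 − e^(−kτ)) = 1 / (1 − 0.1902) = 1.235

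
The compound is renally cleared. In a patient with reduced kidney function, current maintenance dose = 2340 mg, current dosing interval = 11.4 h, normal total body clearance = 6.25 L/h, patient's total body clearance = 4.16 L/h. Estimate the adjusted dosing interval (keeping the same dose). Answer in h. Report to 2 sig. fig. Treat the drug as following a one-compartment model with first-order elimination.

17 h

To keep the same average steady-state level, dosing rate must scale with clearance.
CL ratio = 4.16 / 6.25 = 0.6656
New interval (same dose) = 11.4 / 0.6656 = 17.13 h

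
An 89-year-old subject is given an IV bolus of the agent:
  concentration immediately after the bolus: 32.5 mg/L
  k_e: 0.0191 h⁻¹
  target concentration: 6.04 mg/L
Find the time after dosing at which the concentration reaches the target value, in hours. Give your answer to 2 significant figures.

88 h

t = ln(C₀ / C) / k = ln(32.50 / 6.04) / 0.01910
  = ln(5.381) / 0.01910 = 1.683 / 0.01910 = 88.12 h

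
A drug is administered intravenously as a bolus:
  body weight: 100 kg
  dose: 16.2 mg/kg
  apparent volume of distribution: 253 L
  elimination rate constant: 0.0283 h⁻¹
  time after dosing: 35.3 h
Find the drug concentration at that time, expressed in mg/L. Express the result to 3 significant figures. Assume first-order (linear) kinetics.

Total dose = 16.2 × 100 = 1620 mg
C₀ = Dose / Vd = 1620 / 253 = 6.403 mg/L
C = C₀ · e^(−k·t) = 6.403 × e^(−0.02830 × 35.3)
  = 6.403 × 0.3683 = 2.358 mg/L

2.36 mg/L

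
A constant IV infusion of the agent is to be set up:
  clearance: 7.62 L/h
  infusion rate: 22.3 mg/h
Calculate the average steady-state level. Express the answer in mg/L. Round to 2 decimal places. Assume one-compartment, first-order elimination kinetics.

2.93 mg/L

At steady state Css = R₀ / CL = 22.3 / 7.620 = 2.927 mg/L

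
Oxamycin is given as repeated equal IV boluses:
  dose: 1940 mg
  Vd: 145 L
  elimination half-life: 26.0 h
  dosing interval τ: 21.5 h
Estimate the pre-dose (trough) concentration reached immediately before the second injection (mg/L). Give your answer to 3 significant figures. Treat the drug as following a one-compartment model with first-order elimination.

7.54 mg/L

C₀ per dose = Dose / Vd = 1940 / 145 = 13.38 mg/L
k = ln2 / t½ = 0.693147 / 26.0 = 0.02666 h⁻¹
Fraction remaining after one interval: r = e^(−kτ) = e^(−0.02666 × 21.5) = 0.5637
Before dose 2, 1 dose has been given (aged 1τ).
C_trough = C₀ × r = 13.38 × 0.5637 = 7.542 mg/L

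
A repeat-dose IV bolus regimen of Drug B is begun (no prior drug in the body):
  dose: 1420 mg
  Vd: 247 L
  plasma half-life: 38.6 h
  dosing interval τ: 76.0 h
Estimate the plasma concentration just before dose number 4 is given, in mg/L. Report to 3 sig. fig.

1.94 mg/L

C₀ per dose = Dose / Vd = 1420 / 247 = 5.749 mg/L
k = ln2 / t½ = 0.693147 / 38.6 = 0.01796 h⁻¹
Fraction remaining after one interval: r = e^(−kτ) = e^(−0.01796 × 76.0) = 0.2554
Before dose 4, 3 doses have been given (aged 1τ, 2τ, 3τ).
C_trough = C₀ × (r + r² + … + r^3) = C₀ × r(1−r^3)/(1−r)
        = 5.749 × 0.2554 × (1 − 0.01666) / (1 − 0.2554) = 1.939 mg/L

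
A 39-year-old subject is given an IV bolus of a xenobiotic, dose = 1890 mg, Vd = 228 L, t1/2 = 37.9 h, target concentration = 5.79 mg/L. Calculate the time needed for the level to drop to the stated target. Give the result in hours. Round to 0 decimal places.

C₀ = Dose / Vd = 1890 / 228 = 8.289 mg/L
k = ln2 / t½ = 0.693147 / 37.9 = 0.01829 h⁻¹
t = ln(C₀ / C) / k = ln(8.289 / 5.79) / 0.01829
  = ln(1.432) / 0.01829 = 0.3591 / 0.01829 = 19.63 h

20 h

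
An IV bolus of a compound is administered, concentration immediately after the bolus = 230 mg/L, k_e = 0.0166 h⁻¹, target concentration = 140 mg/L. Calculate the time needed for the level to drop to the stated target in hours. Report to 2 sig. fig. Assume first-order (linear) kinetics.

t = ln(C₀ / C) / k = ln(230.0 / 140) / 0.01660
  = ln(1.643) / 0.01660 = 0.4965 / 0.01660 = 29.91 h

30 h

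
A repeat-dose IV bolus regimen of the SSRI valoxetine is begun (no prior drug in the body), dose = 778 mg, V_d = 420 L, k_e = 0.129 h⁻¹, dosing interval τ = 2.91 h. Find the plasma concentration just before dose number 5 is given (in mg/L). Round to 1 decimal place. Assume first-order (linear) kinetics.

3.2 mg/L

C₀ per dose = Dose / Vd = 778 / 420 = 1.852 mg/L
Fraction remaining after one interval: r = e^(−kτ) = e^(−0.1290 × 2.91) = 0.6870
Before dose 5, 4 doses have been given (aged 1τ, 2τ, 3τ, 4τ).
C_trough = C₀ × (r + r² + … + r^4) = C₀ × r(1−r^4)/(1−r)
        = 1.852 × 0.6870 × (1 − 0.2228) / (1 − 0.6870) = 3.159 mg/L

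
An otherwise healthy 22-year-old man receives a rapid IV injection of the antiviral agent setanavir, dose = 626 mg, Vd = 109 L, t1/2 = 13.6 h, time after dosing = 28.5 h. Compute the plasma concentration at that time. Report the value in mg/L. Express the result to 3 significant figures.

1.34 mg/L

C₀ = Dose / Vd = 626.0 / 109 = 5.743 mg/L
k = ln2 / t½ = 0.693147 / 13.6 = 0.05097 h⁻¹
C = C₀ · e^(−k·t) = 5.743 × e^(−0.05097 × 28.5)
  = 5.743 × 0.2340 = 1.344 mg/L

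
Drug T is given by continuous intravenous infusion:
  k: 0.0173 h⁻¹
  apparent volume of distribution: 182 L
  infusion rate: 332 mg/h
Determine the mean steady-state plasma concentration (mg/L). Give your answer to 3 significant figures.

CL = k × Vd = 0.01730 × 182 = 3.149 L/h
At steady state Css = R₀ / CL = 332 / 3.149 = 105.4 mg/L

105 mg/L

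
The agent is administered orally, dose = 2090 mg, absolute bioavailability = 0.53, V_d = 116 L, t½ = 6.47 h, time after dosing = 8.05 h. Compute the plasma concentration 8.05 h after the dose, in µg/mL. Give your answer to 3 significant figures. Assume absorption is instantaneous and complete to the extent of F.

4.03 µg/mL

Amount reaching circulation = F × Dose = 0.53 × 2090 = 1108 mg
C₀ = F·Dose / Vd = 1108 / 116 = 9.552 mg/L
k = ln2 / t½ = 0.693147 / 6.47 = 0.1071 h⁻¹
C = C₀ · e^(−k·t) = 9.552 × e^(−0.1071 × 8.05)
  = 9.552 × 0.4223 = 4.034 mg/L
(4.034 mg/L = 4.034 µg/mL)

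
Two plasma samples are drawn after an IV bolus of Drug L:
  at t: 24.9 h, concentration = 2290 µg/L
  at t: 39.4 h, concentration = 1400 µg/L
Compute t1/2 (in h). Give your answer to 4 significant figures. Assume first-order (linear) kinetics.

k = ln(C₁/C₂) / (t₂ − t₁) = ln(2290/1400) / (39.4 − 24.9)
  = 0.4921 / 14.50 = 0.03394 h⁻¹
t½ = ln2 / k = 0.693147 / 0.03394 = 20.42 h

20.42 h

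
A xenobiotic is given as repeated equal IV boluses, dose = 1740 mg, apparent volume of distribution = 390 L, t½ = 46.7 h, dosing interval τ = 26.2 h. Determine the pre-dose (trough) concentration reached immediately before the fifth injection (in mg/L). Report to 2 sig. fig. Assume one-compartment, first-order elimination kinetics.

7.4 mg/L

C₀ per dose = Dose / Vd = 1740 / 390 = 4.462 mg/L
k = ln2 / t½ = 0.693147 / 46.7 = 0.01484 h⁻¹
Fraction remaining after one interval: r = e^(−kτ) = e^(−0.01484 × 26.2) = 0.6779
Before dose 5, 4 doses have been given (aged 1τ, 2τ, 3τ, 4τ).
C_trough = C₀ × (r + r² + … + r^4) = C₀ × r(1−r^4)/(1−r)
        = 4.462 × 0.6779 × (1 − 0.2112) / (1 − 0.6779) = 7.407 mg/L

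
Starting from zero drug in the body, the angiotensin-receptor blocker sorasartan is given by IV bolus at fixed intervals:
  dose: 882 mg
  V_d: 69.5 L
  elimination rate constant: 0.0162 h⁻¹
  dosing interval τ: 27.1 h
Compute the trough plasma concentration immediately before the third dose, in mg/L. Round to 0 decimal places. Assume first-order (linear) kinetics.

C₀ per dose = Dose / Vd = 882 / 69.5 = 12.69 mg/L
Fraction remaining after one interval: r = e^(−kτ) = e^(−0.01620 × 27.1) = 0.6447
Before dose 3, 2 doses have been given (aged 1τ, 2τ).
C_trough = C₀ × (r + r²) = 12.69 × (0.6447 + 0.4156) = 13.46 mg/L

13 mg/L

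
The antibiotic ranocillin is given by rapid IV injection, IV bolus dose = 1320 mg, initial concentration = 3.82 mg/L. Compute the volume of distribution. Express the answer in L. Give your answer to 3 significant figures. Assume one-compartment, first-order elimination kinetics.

Vd = Dose / C₀ = 1320 / 3.82 = 345.5 L

346 L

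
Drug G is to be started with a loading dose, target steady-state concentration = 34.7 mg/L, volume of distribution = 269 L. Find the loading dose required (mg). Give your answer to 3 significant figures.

LD = Css × Vd = 34.7 × 269 = 9334 mg

9330 mg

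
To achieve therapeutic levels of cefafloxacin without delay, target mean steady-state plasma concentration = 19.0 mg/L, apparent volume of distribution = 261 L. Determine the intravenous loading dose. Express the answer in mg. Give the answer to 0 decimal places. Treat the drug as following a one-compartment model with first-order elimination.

LD = Css × Vd = 19.0 × 261 = 4959 mg

4959 mg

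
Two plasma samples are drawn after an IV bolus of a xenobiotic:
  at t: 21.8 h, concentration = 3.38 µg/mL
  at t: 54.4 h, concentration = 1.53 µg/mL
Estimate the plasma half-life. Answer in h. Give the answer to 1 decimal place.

28.5 h

k = ln(C₁/C₂) / (t₂ − t₁) = ln(3.38/1.53) / (54.4 − 21.8)
  = 0.7926 / 32.60 = 0.02431 h⁻¹
t½ = ln2 / k = 0.693147 / 0.02431 = 28.51 h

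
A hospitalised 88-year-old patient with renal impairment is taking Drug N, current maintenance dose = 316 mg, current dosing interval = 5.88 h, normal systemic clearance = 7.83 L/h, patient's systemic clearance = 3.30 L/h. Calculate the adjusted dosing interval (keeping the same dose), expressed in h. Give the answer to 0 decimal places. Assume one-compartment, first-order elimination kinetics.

To keep the same average steady-state level, dosing rate must scale with clearance.
CL ratio = 3.30 / 7.83 = 0.4215
New interval (same dose) = 5.88 / 0.4215 = 13.95 h

14 h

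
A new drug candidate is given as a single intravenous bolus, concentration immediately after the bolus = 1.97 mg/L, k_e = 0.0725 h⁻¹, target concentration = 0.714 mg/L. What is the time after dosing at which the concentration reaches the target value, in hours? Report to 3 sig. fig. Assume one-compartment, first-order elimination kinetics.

14.0 h

t = ln(C₀ / C) / k = ln(1.970 / 0.714) / 0.07250
  = ln(2.759) / 0.07250 = 1.015 / 0.07250 = 14.00 h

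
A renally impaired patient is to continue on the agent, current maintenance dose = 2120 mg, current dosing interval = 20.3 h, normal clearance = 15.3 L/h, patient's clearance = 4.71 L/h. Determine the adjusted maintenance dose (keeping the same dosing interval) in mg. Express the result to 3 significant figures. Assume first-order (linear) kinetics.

To keep the same average steady-state level, dosing rate must scale with clearance.
CL ratio = 4.71 / 15.3 = 0.3078
New dose (same interval) = 2120 × 0.3078 = 652.5 mg

653 mg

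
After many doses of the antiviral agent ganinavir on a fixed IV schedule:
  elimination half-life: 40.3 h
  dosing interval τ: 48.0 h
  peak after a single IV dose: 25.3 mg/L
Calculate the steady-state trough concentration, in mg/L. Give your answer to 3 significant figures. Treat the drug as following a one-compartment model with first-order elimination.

19.7 mg/L

k = ln2 / t½ = 0.693147 / 40.3 = 0.01720 h⁻¹
e^(−kτ) = e^(−0.01720 × 48.0) = 0.4380
Accumulation ratio R = 1 / (1 − e^(−kτ)) = 1 / (1 − 0.4380) = 1.779
Steady-state trough = C₀ × R × e^(−kτ) = 25.3 × 1.779 × 0.4380 = 19.71 mg/L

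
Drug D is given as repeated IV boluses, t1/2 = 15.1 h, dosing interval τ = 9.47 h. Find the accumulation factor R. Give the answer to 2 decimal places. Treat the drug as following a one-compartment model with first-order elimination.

2.84

k = ln2 / t½ = 0.693147 / 15.1 = 0.04590 h⁻¹
e^(−kτ) = e^(−0.04590 × 9.47) = 0.6475
Accumulation ratio R = 1 / (1 − e^(−kτ)) = 1 / (1 − 0.6475) = 2.837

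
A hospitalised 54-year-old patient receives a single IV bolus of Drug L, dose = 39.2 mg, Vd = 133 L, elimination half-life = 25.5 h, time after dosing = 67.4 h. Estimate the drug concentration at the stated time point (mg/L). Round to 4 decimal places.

C₀ = Dose / Vd = 39.20 / 133 = 0.2947 mg/L
k = ln2 / t½ = 0.693147 / 25.5 = 0.02718 h⁻¹
C = C₀ · e^(−k·t) = 0.2947 × e^(−0.02718 × 67.4)
  = 0.2947 × 0.1601 = 0.04718 mg/L

0.0472 mg/L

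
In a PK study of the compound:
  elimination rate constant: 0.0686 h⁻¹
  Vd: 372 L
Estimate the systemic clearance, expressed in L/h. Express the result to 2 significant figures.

26 L/h

CL = k × Vd = 0.0686 × 372 = 25.52 L/h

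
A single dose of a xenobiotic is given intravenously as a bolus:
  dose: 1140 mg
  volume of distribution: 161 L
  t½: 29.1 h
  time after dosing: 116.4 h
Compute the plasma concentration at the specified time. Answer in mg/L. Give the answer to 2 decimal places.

0.44 mg/L

C₀ = Dose / Vd = 1140 / 161 = 7.081 mg/L
k = ln2 / t½ = 0.693147 / 29.1 = 0.02382 h⁻¹
t / t½ = 116.4 / 29.1 = 4 half-lives
C = C₀ × (1/2)^4 = 7.081 × 0.06250 = 0.4426 mg/L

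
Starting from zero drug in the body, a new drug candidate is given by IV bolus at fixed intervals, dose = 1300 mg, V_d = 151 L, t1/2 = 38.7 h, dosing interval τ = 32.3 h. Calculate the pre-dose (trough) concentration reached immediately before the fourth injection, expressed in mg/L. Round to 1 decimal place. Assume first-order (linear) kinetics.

9.1 mg/L

C₀ per dose = Dose / Vd = 1300 / 151 = 8.609 mg/L
k = ln2 / t½ = 0.693147 / 38.7 = 0.01791 h⁻¹
Fraction remaining after one interval: r = e^(−kτ) = e^(−0.01791 × 32.3) = 0.5607
Before dose 4, 3 doses have been given (aged 1τ, 2τ, 3τ).
C_trough = C₀ × (r + r² + … + r^3) = C₀ × r(1−r^3)/(1−r)
        = 8.609 × 0.5607 × (1 − 0.1763) / (1 − 0.5607) = 9.051 mg/L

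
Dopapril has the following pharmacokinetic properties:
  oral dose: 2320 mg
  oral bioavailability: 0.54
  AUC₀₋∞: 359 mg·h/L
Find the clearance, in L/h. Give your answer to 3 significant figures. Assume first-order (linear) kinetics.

3.49 L/h

CL = F·Dose / AUC = 0.54 × 2320 / 359 = 3.490 L/h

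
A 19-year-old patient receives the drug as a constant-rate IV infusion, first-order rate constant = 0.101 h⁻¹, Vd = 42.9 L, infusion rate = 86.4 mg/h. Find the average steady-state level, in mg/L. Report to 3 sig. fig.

19.9 mg/L

CL = k × Vd = 0.1010 × 42.9 = 4.333 L/h
At steady state Css = R₀ / CL = 86.4 / 4.333 = 19.94 mg/L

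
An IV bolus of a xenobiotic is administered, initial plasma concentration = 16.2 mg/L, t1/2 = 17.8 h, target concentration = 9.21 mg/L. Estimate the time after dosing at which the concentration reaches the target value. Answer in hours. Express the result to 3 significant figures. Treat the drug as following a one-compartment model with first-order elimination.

k = ln2 / t½ = 0.693147 / 17.8 = 0.03894 h⁻¹
t = ln(C₀ / C) / k = ln(16.20 / 9.21) / 0.03894
  = ln(1.759) / 0.03894 = 0.5647 / 0.03894 = 14.50 h

14.5 h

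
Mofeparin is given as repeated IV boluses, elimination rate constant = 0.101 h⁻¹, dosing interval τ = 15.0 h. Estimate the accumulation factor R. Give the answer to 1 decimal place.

e^(−kτ) = e^(−0.1010 × 15.0) = 0.2198
Accumulation ratio R = 1 / (1 − e^(−kτ)) = 1 / (1 − 0.2198) = 1.282

1.3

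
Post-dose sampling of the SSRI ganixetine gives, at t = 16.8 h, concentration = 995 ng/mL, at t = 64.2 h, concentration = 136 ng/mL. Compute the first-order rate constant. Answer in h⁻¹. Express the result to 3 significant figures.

0.0420 h⁻¹

k = ln(C₁/C₂) / (t₂ − t₁) = ln(995/136) / (64.2 − 16.8)
  = 1.990 / 47.40 = 0.04198 h⁻¹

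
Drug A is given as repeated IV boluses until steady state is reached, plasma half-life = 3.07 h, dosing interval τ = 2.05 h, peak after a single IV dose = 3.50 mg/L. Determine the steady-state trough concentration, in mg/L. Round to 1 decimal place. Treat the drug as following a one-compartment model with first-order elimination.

k = ln2 / t½ = 0.693147 / 3.07 = 0.2258 h⁻¹
e^(−kτ) = e^(−0.2258 × 2.05) = 0.6295
Accumulation ratio R = 1 / (1 − e^(−kτ)) = 1 / (1 − 0.6295) = 2.699
Steady-state trough = C₀ × R × e^(−kτ) = 3.50 × 2.699 × 0.6295 = 5.947 mg/L

5.9 mg/L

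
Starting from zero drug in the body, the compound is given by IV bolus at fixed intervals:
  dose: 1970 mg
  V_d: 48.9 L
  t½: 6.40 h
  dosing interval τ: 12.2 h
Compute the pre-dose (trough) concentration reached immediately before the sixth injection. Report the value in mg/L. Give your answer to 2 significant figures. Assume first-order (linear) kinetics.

C₀ per dose = Dose / Vd = 1970 / 48.9 = 40.29 mg/L
k = ln2 / t½ = 0.693147 / 6.40 = 0.1083 h⁻¹
Fraction remaining after one interval: r = e^(−kτ) = e^(−0.1083 × 12.2) = 0.2668
Before dose 6, 5 doses have been given (aged 1τ, 2τ, 3τ, 4τ, 5τ).
C_trough = C₀ × (r + r² + … + r^5) = C₀ × r(1−r^5)/(1−r)
        = 40.29 × 0.2668 × (1 − 0.001352) / (1 − 0.2668) = 14.64 mg/L

15 mg/L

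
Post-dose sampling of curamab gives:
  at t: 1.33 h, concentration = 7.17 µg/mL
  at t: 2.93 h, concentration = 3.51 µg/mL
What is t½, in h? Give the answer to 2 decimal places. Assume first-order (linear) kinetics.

k = ln(C₁/C₂) / (t₂ − t₁) = ln(7.17/3.51) / (2.93 − 1.33)
  = 0.7143 / 1.600 = 0.4464 h⁻¹
t½ = ln2 / k = 0.693147 / 0.4464 = 1.553 h

1.55 h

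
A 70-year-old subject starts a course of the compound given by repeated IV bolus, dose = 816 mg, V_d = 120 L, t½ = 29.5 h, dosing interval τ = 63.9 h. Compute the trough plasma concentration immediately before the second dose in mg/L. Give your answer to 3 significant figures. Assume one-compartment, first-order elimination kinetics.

1.52 mg/L

C₀ per dose = Dose / Vd = 816 / 120 = 6.800 mg/L
k = ln2 / t½ = 0.693147 / 29.5 = 0.02350 h⁻¹
Fraction remaining after one interval: r = e^(−kτ) = e^(−0.02350 × 63.9) = 0.2228
Before dose 2, 1 dose has been given (aged 1τ).
C_trough = C₀ × r = 6.800 × 0.2228 = 1.515 mg/L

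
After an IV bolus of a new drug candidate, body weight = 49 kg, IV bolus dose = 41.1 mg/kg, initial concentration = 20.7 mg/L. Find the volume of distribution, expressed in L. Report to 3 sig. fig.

Dose = 41.1 × 49 = 2014 mg
Vd = Dose / C₀ = 2014 / 20.7 = 97.29 L

97.3 L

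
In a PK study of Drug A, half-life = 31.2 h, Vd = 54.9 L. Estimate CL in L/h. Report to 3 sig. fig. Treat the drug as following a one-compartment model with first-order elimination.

1.22 L/h

k = ln2 / t½ = 0.693147 / 31.2 = 0.02222 h⁻¹
CL = k × Vd = 0.02222 × 54.9 = 1.220 L/h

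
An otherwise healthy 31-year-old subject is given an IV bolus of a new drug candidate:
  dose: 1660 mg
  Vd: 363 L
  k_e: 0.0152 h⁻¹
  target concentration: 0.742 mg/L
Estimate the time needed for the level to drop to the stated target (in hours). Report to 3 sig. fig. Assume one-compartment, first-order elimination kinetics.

C₀ = Dose / Vd = 1660 / 363 = 4.573 mg/L
t = ln(C₀ / C) / k = ln(4.573 / 0.742) / 0.01520
  = ln(6.163) / 0.01520 = 1.819 / 0.01520 = 119.7 h

120 h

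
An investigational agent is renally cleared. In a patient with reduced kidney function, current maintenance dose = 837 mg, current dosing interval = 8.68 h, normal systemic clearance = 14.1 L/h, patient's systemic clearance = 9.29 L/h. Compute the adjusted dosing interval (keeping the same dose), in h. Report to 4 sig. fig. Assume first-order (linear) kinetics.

13.17 h

To keep the same average steady-state level, dosing rate must scale with clearance.
CL ratio = 9.29 / 14.1 = 0.6589
New interval (same dose) = 8.68 / 0.6589 = 13.17 h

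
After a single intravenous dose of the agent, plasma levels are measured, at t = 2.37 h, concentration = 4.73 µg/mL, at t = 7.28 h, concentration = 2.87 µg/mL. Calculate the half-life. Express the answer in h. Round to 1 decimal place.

k = ln(C₁/C₂) / (t₂ − t₁) = ln(4.73/2.87) / (7.28 − 2.37)
  = 0.4996 / 4.910 = 0.1018 h⁻¹
t½ = ln2 / k = 0.693147 / 0.1018 = 6.809 h

6.8 h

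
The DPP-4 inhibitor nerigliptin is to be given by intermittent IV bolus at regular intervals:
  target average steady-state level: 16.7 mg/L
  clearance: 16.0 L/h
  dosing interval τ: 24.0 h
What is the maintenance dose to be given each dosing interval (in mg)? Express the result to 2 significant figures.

At steady state, Dose/τ = Css × CL.
Dose = Css × CL × τ = 16.7 × 16.00 × 24.0 = 6413 mg

6400 mg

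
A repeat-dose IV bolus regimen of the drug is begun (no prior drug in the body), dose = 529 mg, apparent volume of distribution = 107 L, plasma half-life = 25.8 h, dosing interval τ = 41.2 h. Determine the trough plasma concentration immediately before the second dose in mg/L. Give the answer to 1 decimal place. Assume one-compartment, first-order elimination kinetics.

C₀ per dose = Dose / Vd = 529 / 107 = 4.944 mg/L
k = ln2 / t½ = 0.693147 / 25.8 = 0.02687 h⁻¹
Fraction remaining after one interval: r = e^(−kτ) = e^(−0.02687 × 41.2) = 0.3305
Before dose 2, 1 dose has been given (aged 1τ).
C_trough = C₀ × r = 4.944 × 0.3305 = 1.634 mg/L

1.6 mg/L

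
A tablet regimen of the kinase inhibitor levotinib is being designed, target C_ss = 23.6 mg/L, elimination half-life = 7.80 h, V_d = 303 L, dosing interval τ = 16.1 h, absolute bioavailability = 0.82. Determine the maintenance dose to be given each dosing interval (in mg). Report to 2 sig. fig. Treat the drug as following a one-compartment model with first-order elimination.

k = ln2 / t½ = 0.693147 / 7.80 = 0.08887 h⁻¹
CL = k × Vd = 0.08887 × 303 = 26.93 L/h
At steady state, F × (Dose/τ) = Css × CL.
Dose = Css × CL × τ / F = 23.6 × 26.93 × 16.1 / 0.82 = 12480 mg

12000 mg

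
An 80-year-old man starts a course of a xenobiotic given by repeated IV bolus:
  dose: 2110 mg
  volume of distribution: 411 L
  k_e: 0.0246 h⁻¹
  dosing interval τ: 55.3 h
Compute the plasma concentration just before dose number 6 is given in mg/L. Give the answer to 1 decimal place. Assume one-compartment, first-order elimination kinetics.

C₀ per dose = Dose / Vd = 2110 / 411 = 5.134 mg/L
Fraction remaining after one interval: r = e^(−kτ) = e^(−0.02460 × 55.3) = 0.2566
Before dose 6, 5 doses have been given (aged 1τ, 2τ, 3τ, 4τ, 5τ).
C_trough = C₀ × (r + r² + … + r^5) = C₀ × r(1−r^5)/(1−r)
        = 5.134 × 0.2566 × (1 − 0.001112) / (1 − 0.2566) = 1.770 mg/L

1.8 mg/L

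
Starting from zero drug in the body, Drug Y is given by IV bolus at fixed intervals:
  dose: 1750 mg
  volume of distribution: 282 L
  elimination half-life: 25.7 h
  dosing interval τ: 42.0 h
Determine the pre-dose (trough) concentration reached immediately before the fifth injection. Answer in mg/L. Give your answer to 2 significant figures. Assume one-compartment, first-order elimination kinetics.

2.9 mg/L

C₀ per dose = Dose / Vd = 1750 / 282 = 6.206 mg/L
k = ln2 / t½ = 0.693147 / 25.7 = 0.02697 h⁻¹
Fraction remaining after one interval: r = e^(−kτ) = e^(−0.02697 × 42.0) = 0.3221
Before dose 5, 4 doses have been given (aged 1τ, 2τ, 3τ, 4τ).
C_trough = C₀ × (r + r² + … + r^4) = C₀ × r(1−r^4)/(1−r)
        = 6.206 × 0.3221 × (1 − 0.01076) / (1 − 0.3221) = 2.917 mg/L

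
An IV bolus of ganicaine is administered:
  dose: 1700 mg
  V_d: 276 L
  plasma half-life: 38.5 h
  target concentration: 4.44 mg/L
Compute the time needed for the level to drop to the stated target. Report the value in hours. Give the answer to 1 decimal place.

18.2 h

C₀ = Dose / Vd = 1700 / 276 = 6.159 mg/L
k = ln2 / t½ = 0.693147 / 38.5 = 0.01800 h⁻¹
t = ln(C₀ / C) / k = ln(6.159 / 4.44) / 0.01800
  = ln(1.387) / 0.01800 = 0.3271 / 0.01800 = 18.17 h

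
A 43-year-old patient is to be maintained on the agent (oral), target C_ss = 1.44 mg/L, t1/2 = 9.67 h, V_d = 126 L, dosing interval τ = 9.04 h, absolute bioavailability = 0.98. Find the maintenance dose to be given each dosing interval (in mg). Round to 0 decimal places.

k = ln2 / t½ = 0.693147 / 9.67 = 0.07168 h⁻¹
CL = k × Vd = 0.07168 × 126 = 9.032 L/h
At steady state, F × (Dose/τ) = Css × CL.
Dose = Css × CL × τ / F = 1.44 × 9.032 × 9.04 / 0.98 = 120.0 mg

120 mg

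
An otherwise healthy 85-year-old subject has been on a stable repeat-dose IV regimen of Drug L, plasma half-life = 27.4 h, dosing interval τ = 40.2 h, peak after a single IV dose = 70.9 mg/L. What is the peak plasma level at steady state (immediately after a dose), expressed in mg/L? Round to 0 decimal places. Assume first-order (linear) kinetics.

111 mg/L

k = ln2 / t½ = 0.693147 / 27.4 = 0.02530 h⁻¹
e^(−kτ) = e^(−0.02530 × 40.2) = 0.3617
Accumulation ratio R = 1 / (1 − e^(−kτ)) = 1 / (1 − 0.3617) = 1.567
Steady-state peak = C₀ × R = 70.9 × 1.567 = 111.1 mg/L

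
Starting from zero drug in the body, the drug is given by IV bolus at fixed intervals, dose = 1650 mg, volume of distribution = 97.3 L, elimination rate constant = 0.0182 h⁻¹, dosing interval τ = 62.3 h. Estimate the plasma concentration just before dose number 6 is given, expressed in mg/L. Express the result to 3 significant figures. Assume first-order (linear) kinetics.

8.02 mg/L

C₀ per dose = Dose / Vd = 1650 / 97.3 = 16.96 mg/L
Fraction remaining after one interval: r = e^(−kτ) = e^(−0.01820 × 62.3) = 0.3218
Before dose 6, 5 doses have been given (aged 1τ, 2τ, 3τ, 4τ, 5τ).
C_trough = C₀ × (r + r² + … + r^5) = C₀ × r(1−r^5)/(1−r)
        = 16.96 × 0.3218 × (1 − 0.003451) / (1 − 0.3218) = 8.020 mg/L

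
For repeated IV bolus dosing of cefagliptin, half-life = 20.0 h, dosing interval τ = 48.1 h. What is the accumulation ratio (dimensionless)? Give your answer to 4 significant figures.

k = ln2 / t½ = 0.693147 / 20.0 = 0.03466 h⁻¹
e^(−kτ) = e^(−0.03466 × 48.1) = 0.1888
Accumulation ratio R = 1 / (1 − e^(−kτ)) = 1 / (1 − 0.1888) = 1.233

1.233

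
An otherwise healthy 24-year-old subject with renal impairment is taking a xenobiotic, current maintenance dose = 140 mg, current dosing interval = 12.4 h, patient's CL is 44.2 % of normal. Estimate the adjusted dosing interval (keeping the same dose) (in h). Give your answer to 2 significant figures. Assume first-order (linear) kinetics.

To keep the same average steady-state level, dosing rate must scale with clearance.
CL ratio = 44.2 / 100 = 0.4420
New interval (same dose) = 12.4 / 0.4420 = 28.05 h

28 h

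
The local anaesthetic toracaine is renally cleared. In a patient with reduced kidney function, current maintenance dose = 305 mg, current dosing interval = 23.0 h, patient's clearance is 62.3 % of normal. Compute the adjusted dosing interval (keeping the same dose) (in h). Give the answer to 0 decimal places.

To keep the same average steady-state level, dosing rate must scale with clearance.
CL ratio = 62.3 / 100 = 0.6230
New interval (same dose) = 23.0 / 0.6230 = 36.92 h

37 h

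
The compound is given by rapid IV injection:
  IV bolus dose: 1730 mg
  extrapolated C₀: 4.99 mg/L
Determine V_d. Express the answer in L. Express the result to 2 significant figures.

350 L

Vd = Dose / C₀ = 1730 / 4.99 = 346.7 L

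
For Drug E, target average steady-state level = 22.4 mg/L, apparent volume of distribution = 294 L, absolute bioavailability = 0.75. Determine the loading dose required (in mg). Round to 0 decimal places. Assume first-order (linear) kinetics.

8781 mg

LD = Css × Vd / F = 22.4 × 294 / 0.75 = 8781 mg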